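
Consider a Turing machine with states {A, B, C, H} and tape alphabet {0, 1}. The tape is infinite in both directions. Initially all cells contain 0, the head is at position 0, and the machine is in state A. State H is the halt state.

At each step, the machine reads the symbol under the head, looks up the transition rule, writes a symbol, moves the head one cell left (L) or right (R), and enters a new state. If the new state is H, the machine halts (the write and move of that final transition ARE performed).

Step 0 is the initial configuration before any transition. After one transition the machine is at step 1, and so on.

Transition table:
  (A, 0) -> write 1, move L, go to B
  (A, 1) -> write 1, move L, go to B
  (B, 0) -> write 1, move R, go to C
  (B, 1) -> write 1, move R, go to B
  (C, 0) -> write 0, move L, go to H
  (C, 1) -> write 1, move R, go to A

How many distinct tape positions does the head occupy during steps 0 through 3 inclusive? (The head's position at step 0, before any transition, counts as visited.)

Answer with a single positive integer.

Step 1: in state A at pos 0, read 0 -> (A,0)->write 1,move L,goto B. Now: state=B, head=-1, tape[-2..1]=0010 (head:  ^)
Step 2: in state B at pos -1, read 0 -> (B,0)->write 1,move R,goto C. Now: state=C, head=0, tape[-2..1]=0110 (head:   ^)
Step 3: in state C at pos 0, read 1 -> (C,1)->write 1,move R,goto A. Now: state=A, head=1, tape[-2..2]=01100 (head:    ^)
Head positions at steps 0..3: starting at 0, distinct positions visited = {-1, 0, 1} -> 3 position(s)

Answer: 3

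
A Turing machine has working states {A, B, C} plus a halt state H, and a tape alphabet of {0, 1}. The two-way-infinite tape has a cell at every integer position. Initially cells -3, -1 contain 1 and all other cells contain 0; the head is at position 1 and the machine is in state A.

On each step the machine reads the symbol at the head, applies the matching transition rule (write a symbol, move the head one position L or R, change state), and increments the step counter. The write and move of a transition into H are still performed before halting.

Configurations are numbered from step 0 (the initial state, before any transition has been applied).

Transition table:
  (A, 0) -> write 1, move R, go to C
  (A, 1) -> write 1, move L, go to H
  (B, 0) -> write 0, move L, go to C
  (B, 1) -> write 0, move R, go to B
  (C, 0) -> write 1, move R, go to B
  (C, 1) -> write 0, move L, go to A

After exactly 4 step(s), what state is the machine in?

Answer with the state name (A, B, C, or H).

Answer: A

Derivation:
Step 1: in state A at pos 1, read 0 -> (A,0)->write 1,move R,goto C. Now: state=C, head=2, tape[-4..3]=01010100 (head:       ^)
Step 2: in state C at pos 2, read 0 -> (C,0)->write 1,move R,goto B. Now: state=B, head=3, tape[-4..4]=010101100 (head:        ^)
Step 3: in state B at pos 3, read 0 -> (B,0)->write 0,move L,goto C. Now: state=C, head=2, tape[-4..4]=010101100 (head:       ^)
Step 4: in state C at pos 2, read 1 -> (C,1)->write 0,move L,goto A. Now: state=A, head=1, tape[-4..4]=010101000 (head:      ^)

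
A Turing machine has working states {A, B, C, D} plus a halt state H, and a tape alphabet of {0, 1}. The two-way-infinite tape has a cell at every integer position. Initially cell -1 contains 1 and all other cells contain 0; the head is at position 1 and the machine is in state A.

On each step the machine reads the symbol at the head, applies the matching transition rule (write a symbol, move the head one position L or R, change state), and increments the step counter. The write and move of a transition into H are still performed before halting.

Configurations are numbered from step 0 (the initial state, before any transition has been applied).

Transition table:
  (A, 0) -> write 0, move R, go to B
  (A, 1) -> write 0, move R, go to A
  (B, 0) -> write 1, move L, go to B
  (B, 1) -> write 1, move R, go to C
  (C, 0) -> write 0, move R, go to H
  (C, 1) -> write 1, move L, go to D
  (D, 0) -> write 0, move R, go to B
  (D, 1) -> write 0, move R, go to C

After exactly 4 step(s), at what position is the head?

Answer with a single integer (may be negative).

Answer: -1

Derivation:
Step 1: in state A at pos 1, read 0 -> (A,0)->write 0,move R,goto B. Now: state=B, head=2, tape[-2..3]=010000 (head:     ^)
Step 2: in state B at pos 2, read 0 -> (B,0)->write 1,move L,goto B. Now: state=B, head=1, tape[-2..3]=010010 (head:    ^)
Step 3: in state B at pos 1, read 0 -> (B,0)->write 1,move L,goto B. Now: state=B, head=0, tape[-2..3]=010110 (head:   ^)
Step 4: in state B at pos 0, read 0 -> (B,0)->write 1,move L,goto B. Now: state=B, head=-1, tape[-2..3]=011110 (head:  ^)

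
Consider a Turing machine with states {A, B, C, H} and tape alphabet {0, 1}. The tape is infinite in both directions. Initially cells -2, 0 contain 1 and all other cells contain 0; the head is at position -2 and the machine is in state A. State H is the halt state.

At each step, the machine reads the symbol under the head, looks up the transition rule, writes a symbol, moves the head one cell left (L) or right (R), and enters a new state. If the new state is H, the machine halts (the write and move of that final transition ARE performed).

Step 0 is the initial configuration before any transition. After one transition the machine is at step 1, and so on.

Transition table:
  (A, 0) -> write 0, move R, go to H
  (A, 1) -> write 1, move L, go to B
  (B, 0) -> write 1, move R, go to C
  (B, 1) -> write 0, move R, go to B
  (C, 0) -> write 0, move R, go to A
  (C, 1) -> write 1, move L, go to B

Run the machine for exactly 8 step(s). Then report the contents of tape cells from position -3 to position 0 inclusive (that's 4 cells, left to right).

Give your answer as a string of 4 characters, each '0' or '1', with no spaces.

Answer: 0001

Derivation:
Step 1: in state A at pos -2, read 1 -> (A,1)->write 1,move L,goto B. Now: state=B, head=-3, tape[-4..1]=001010 (head:  ^)
Step 2: in state B at pos -3, read 0 -> (B,0)->write 1,move R,goto C. Now: state=C, head=-2, tape[-4..1]=011010 (head:   ^)
Step 3: in state C at pos -2, read 1 -> (C,1)->write 1,move L,goto B. Now: state=B, head=-3, tape[-4..1]=011010 (head:  ^)
Step 4: in state B at pos -3, read 1 -> (B,1)->write 0,move R,goto B. Now: state=B, head=-2, tape[-4..1]=001010 (head:   ^)
Step 5: in state B at pos -2, read 1 -> (B,1)->write 0,move R,goto B. Now: state=B, head=-1, tape[-4..1]=000010 (head:    ^)
Step 6: in state B at pos -1, read 0 -> (B,0)->write 1,move R,goto C. Now: state=C, head=0, tape[-4..1]=000110 (head:     ^)
Step 7: in state C at pos 0, read 1 -> (C,1)->write 1,move L,goto B. Now: state=B, head=-1, tape[-4..1]=000110 (head:    ^)
Step 8: in state B at pos -1, read 1 -> (B,1)->write 0,move R,goto B. Now: state=B, head=0, tape[-4..1]=000010 (head:     ^)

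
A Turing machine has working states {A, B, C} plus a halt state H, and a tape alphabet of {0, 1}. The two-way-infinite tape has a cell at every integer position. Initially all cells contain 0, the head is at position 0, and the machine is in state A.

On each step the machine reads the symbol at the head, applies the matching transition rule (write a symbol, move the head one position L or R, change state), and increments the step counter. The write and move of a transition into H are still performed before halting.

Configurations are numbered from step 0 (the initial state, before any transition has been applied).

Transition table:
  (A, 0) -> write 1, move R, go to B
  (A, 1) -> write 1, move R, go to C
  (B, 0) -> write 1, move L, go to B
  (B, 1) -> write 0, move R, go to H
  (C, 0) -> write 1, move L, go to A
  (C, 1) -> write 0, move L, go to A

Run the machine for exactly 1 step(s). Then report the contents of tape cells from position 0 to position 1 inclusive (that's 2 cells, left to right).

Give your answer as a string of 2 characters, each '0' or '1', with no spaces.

Answer: 10

Derivation:
Step 1: in state A at pos 0, read 0 -> (A,0)->write 1,move R,goto B. Now: state=B, head=1, tape[-1..2]=0100 (head:   ^)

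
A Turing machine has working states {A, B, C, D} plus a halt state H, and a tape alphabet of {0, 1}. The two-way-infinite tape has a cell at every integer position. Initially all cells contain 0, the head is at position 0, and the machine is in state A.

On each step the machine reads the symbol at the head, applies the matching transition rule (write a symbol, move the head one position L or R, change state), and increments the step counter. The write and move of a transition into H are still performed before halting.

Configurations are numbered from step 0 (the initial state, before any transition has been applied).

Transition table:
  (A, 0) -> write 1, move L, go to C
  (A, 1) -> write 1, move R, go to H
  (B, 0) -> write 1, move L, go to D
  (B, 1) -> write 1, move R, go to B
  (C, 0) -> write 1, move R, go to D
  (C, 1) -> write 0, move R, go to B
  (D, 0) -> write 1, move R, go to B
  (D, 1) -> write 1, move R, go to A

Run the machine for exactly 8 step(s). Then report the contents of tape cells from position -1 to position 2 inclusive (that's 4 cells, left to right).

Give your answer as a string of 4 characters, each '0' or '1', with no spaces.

Step 1: in state A at pos 0, read 0 -> (A,0)->write 1,move L,goto C. Now: state=C, head=-1, tape[-2..1]=0010 (head:  ^)
Step 2: in state C at pos -1, read 0 -> (C,0)->write 1,move R,goto D. Now: state=D, head=0, tape[-2..1]=0110 (head:   ^)
Step 3: in state D at pos 0, read 1 -> (D,1)->write 1,move R,goto A. Now: state=A, head=1, tape[-2..2]=01100 (head:    ^)
Step 4: in state A at pos 1, read 0 -> (A,0)->write 1,move L,goto C. Now: state=C, head=0, tape[-2..2]=01110 (head:   ^)
Step 5: in state C at pos 0, read 1 -> (C,1)->write 0,move R,goto B. Now: state=B, head=1, tape[-2..2]=01010 (head:    ^)
Step 6: in state B at pos 1, read 1 -> (B,1)->write 1,move R,goto B. Now: state=B, head=2, tape[-2..3]=010100 (head:     ^)
Step 7: in state B at pos 2, read 0 -> (B,0)->write 1,move L,goto D. Now: state=D, head=1, tape[-2..3]=010110 (head:    ^)
Step 8: in state D at pos 1, read 1 -> (D,1)->write 1,move R,goto A. Now: state=A, head=2, tape[-2..3]=010110 (head:     ^)

Answer: 1011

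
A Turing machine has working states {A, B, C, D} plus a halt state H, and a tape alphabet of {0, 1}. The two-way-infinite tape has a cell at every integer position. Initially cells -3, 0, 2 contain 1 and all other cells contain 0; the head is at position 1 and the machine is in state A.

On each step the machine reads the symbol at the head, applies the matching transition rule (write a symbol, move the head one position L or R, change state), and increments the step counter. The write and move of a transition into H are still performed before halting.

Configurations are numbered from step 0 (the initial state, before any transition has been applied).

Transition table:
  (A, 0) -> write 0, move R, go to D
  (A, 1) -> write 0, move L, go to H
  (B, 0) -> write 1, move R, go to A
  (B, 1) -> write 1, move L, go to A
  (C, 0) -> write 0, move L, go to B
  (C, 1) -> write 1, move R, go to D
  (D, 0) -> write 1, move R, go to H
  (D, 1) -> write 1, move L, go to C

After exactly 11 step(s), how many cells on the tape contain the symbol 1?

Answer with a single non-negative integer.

Answer: 4

Derivation:
Step 1: in state A at pos 1, read 0 -> (A,0)->write 0,move R,goto D. Now: state=D, head=2, tape[-4..3]=01001010 (head:       ^)
Step 2: in state D at pos 2, read 1 -> (D,1)->write 1,move L,goto C. Now: state=C, head=1, tape[-4..3]=01001010 (head:      ^)
Step 3: in state C at pos 1, read 0 -> (C,0)->write 0,move L,goto B. Now: state=B, head=0, tape[-4..3]=01001010 (head:     ^)
Step 4: in state B at pos 0, read 1 -> (B,1)->write 1,move L,goto A. Now: state=A, head=-1, tape[-4..3]=01001010 (head:    ^)
Step 5: in state A at pos -1, read 0 -> (A,0)->write 0,move R,goto D. Now: state=D, head=0, tape[-4..3]=01001010 (head:     ^)
Step 6: in state D at pos 0, read 1 -> (D,1)->write 1,move L,goto C. Now: state=C, head=-1, tape[-4..3]=01001010 (head:    ^)
Step 7: in state C at pos -1, read 0 -> (C,0)->write 0,move L,goto B. Now: state=B, head=-2, tape[-4..3]=01001010 (head:   ^)
Step 8: in state B at pos -2, read 0 -> (B,0)->write 1,move R,goto A. Now: state=A, head=-1, tape[-4..3]=01101010 (head:    ^)
Step 9: in state A at pos -1, read 0 -> (A,0)->write 0,move R,goto D. Now: state=D, head=0, tape[-4..3]=01101010 (head:     ^)
Step 10: in state D at pos 0, read 1 -> (D,1)->write 1,move L,goto C. Now: state=C, head=-1, tape[-4..3]=01101010 (head:    ^)
Step 11: in state C at pos -1, read 0 -> (C,0)->write 0,move L,goto B. Now: state=B, head=-2, tape[-4..3]=01101010 (head:   ^)
Cells containing 1 after step 11: {-3, -2, 0, 2} -> 4 cell(s)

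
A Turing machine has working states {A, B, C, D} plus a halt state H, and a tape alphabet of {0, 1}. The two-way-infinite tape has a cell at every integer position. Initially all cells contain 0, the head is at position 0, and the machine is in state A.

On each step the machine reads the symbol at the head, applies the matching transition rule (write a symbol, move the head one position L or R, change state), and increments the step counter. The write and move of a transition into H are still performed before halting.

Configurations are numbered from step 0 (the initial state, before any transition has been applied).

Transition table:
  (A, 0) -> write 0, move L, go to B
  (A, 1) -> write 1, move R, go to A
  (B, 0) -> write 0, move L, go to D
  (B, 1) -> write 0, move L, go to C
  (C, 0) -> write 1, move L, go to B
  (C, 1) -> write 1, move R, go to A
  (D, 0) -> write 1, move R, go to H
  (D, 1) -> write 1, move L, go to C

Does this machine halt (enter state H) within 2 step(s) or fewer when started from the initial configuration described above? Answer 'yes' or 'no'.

Step 1: in state A at pos 0, read 0 -> (A,0)->write 0,move L,goto B. Now: state=B, head=-1, tape[-2..1]=0000 (head:  ^)
Step 2: in state B at pos -1, read 0 -> (B,0)->write 0,move L,goto D. Now: state=D, head=-2, tape[-3..1]=00000 (head:  ^)
After 2 step(s): state = D (not H) -> not halted within 2 -> no

Answer: no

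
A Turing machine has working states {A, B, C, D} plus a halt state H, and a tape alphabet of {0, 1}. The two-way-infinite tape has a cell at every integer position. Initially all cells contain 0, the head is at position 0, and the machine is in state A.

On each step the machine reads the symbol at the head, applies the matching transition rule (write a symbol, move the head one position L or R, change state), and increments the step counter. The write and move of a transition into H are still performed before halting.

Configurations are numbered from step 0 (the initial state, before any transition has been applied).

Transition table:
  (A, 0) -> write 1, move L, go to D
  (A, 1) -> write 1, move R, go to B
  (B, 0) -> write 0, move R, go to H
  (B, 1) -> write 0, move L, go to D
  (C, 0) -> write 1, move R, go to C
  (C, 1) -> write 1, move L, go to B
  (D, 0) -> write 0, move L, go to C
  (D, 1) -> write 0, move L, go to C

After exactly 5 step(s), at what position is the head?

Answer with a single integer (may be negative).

Answer: -1

Derivation:
Step 1: in state A at pos 0, read 0 -> (A,0)->write 1,move L,goto D. Now: state=D, head=-1, tape[-2..1]=0010 (head:  ^)
Step 2: in state D at pos -1, read 0 -> (D,0)->write 0,move L,goto C. Now: state=C, head=-2, tape[-3..1]=00010 (head:  ^)
Step 3: in state C at pos -2, read 0 -> (C,0)->write 1,move R,goto C. Now: state=C, head=-1, tape[-3..1]=01010 (head:   ^)
Step 4: in state C at pos -1, read 0 -> (C,0)->write 1,move R,goto C. Now: state=C, head=0, tape[-3..1]=01110 (head:    ^)
Step 5: in state C at pos 0, read 1 -> (C,1)->write 1,move L,goto B. Now: state=B, head=-1, tape[-3..1]=01110 (head:   ^)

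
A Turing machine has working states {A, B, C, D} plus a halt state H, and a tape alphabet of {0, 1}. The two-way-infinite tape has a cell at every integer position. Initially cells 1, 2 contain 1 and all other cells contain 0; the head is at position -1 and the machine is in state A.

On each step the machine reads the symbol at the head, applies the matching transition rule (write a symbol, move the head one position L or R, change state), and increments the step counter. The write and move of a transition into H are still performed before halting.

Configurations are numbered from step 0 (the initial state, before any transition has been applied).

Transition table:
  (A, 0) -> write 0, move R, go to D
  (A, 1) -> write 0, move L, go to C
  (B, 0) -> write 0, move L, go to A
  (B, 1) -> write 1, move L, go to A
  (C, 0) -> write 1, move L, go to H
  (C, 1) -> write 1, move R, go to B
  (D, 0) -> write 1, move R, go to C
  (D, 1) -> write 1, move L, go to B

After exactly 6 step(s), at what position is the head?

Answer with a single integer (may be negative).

Answer: 1

Derivation:
Step 1: in state A at pos -1, read 0 -> (A,0)->write 0,move R,goto D. Now: state=D, head=0, tape[-2..3]=000110 (head:   ^)
Step 2: in state D at pos 0, read 0 -> (D,0)->write 1,move R,goto C. Now: state=C, head=1, tape[-2..3]=001110 (head:    ^)
Step 3: in state C at pos 1, read 1 -> (C,1)->write 1,move R,goto B. Now: state=B, head=2, tape[-2..3]=001110 (head:     ^)
Step 4: in state B at pos 2, read 1 -> (B,1)->write 1,move L,goto A. Now: state=A, head=1, tape[-2..3]=001110 (head:    ^)
Step 5: in state A at pos 1, read 1 -> (A,1)->write 0,move L,goto C. Now: state=C, head=0, tape[-2..3]=001010 (head:   ^)
Step 6: in state C at pos 0, read 1 -> (C,1)->write 1,move R,goto B. Now: state=B, head=1, tape[-2..3]=001010 (head:    ^)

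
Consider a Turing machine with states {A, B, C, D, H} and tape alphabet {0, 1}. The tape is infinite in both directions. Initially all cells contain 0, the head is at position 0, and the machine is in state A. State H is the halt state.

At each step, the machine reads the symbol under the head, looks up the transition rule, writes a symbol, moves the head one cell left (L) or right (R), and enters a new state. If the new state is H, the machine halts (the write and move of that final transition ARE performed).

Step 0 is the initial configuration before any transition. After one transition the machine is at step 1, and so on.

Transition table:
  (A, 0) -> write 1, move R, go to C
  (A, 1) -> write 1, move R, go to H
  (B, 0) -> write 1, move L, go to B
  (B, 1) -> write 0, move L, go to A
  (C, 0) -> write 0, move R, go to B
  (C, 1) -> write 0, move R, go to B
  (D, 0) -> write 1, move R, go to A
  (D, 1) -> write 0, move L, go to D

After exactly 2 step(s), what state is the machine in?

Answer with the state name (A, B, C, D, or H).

Step 1: in state A at pos 0, read 0 -> (A,0)->write 1,move R,goto C. Now: state=C, head=1, tape[-1..2]=0100 (head:   ^)
Step 2: in state C at pos 1, read 0 -> (C,0)->write 0,move R,goto B. Now: state=B, head=2, tape[-1..3]=01000 (head:    ^)

Answer: B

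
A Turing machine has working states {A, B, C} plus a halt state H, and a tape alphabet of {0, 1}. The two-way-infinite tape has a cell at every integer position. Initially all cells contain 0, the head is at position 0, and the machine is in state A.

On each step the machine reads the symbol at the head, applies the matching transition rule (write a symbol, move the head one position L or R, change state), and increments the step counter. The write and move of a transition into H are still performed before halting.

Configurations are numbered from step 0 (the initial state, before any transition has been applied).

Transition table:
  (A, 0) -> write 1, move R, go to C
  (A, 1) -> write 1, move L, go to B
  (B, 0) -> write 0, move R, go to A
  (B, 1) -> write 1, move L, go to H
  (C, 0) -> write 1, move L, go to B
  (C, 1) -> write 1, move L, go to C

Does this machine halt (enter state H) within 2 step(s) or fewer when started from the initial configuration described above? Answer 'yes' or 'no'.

Step 1: in state A at pos 0, read 0 -> (A,0)->write 1,move R,goto C. Now: state=C, head=1, tape[-1..2]=0100 (head:   ^)
Step 2: in state C at pos 1, read 0 -> (C,0)->write 1,move L,goto B. Now: state=B, head=0, tape[-1..2]=0110 (head:  ^)
After 2 step(s): state = B (not H) -> not halted within 2 -> no

Answer: no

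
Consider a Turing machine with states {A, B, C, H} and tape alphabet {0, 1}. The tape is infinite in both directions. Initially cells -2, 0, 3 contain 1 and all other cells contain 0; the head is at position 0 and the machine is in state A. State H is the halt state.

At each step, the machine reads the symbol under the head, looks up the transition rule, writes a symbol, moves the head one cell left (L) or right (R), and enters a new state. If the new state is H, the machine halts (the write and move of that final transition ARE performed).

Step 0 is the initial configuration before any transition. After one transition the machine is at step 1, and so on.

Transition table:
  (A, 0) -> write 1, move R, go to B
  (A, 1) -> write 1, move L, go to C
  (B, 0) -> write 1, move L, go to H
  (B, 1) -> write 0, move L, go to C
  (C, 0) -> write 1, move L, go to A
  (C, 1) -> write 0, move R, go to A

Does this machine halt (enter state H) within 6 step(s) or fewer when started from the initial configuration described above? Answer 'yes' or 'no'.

Step 1: in state A at pos 0, read 1 -> (A,1)->write 1,move L,goto C. Now: state=C, head=-1, tape[-3..4]=01010010 (head:   ^)
Step 2: in state C at pos -1, read 0 -> (C,0)->write 1,move L,goto A. Now: state=A, head=-2, tape[-3..4]=01110010 (head:  ^)
Step 3: in state A at pos -2, read 1 -> (A,1)->write 1,move L,goto C. Now: state=C, head=-3, tape[-4..4]=001110010 (head:  ^)
Step 4: in state C at pos -3, read 0 -> (C,0)->write 1,move L,goto A. Now: state=A, head=-4, tape[-5..4]=0011110010 (head:  ^)
Step 5: in state A at pos -4, read 0 -> (A,0)->write 1,move R,goto B. Now: state=B, head=-3, tape[-5..4]=0111110010 (head:   ^)
Step 6: in state B at pos -3, read 1 -> (B,1)->write 0,move L,goto C. Now: state=C, head=-4, tape[-5..4]=0101110010 (head:  ^)
After 6 step(s): state = C (not H) -> not halted within 6 -> no

Answer: no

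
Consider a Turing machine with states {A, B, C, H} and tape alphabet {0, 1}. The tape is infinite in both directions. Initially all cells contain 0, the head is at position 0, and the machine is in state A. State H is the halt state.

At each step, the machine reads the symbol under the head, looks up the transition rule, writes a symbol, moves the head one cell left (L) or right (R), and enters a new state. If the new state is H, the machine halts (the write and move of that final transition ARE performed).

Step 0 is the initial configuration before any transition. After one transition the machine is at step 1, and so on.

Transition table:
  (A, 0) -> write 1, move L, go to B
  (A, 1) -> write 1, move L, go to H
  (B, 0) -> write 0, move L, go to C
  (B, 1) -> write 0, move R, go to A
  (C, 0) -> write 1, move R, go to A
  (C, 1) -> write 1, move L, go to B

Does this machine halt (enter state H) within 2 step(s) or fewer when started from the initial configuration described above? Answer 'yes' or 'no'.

Answer: no

Derivation:
Step 1: in state A at pos 0, read 0 -> (A,0)->write 1,move L,goto B. Now: state=B, head=-1, tape[-2..1]=0010 (head:  ^)
Step 2: in state B at pos -1, read 0 -> (B,0)->write 0,move L,goto C. Now: state=C, head=-2, tape[-3..1]=00010 (head:  ^)
After 2 step(s): state = C (not H) -> not halted within 2 -> no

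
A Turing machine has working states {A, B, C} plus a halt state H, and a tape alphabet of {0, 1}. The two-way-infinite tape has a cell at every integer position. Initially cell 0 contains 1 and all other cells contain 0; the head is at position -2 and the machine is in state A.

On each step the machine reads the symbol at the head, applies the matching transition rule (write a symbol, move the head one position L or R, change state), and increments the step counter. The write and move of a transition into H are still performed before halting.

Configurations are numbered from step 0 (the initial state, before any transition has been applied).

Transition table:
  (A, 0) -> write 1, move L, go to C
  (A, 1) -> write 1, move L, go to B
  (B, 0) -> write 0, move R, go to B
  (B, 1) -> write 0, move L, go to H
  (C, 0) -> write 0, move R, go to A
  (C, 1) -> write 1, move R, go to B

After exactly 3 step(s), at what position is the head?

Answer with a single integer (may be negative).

Answer: -3

Derivation:
Step 1: in state A at pos -2, read 0 -> (A,0)->write 1,move L,goto C. Now: state=C, head=-3, tape[-4..1]=001010 (head:  ^)
Step 2: in state C at pos -3, read 0 -> (C,0)->write 0,move R,goto A. Now: state=A, head=-2, tape[-4..1]=001010 (head:   ^)
Step 3: in state A at pos -2, read 1 -> (A,1)->write 1,move L,goto B. Now: state=B, head=-3, tape[-4..1]=001010 (head:  ^)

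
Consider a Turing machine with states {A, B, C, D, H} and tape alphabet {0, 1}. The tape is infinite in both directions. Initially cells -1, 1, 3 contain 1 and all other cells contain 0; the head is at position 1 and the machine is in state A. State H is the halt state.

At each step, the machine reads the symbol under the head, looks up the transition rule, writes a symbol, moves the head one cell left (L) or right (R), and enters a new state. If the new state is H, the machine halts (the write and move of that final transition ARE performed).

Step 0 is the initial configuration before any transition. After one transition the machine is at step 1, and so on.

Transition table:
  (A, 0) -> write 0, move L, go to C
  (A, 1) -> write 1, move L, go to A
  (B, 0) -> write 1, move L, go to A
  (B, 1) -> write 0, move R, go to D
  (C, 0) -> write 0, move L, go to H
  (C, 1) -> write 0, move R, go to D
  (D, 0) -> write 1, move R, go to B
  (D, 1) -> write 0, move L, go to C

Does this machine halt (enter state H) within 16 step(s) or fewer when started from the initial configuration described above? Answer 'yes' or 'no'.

Step 1: in state A at pos 1, read 1 -> (A,1)->write 1,move L,goto A. Now: state=A, head=0, tape[-2..4]=0101010 (head:   ^)
Step 2: in state A at pos 0, read 0 -> (A,0)->write 0,move L,goto C. Now: state=C, head=-1, tape[-2..4]=0101010 (head:  ^)
Step 3: in state C at pos -1, read 1 -> (C,1)->write 0,move R,goto D. Now: state=D, head=0, tape[-2..4]=0001010 (head:   ^)
Step 4: in state D at pos 0, read 0 -> (D,0)->write 1,move R,goto B. Now: state=B, head=1, tape[-2..4]=0011010 (head:    ^)
Step 5: in state B at pos 1, read 1 -> (B,1)->write 0,move R,goto D. Now: state=D, head=2, tape[-2..4]=0010010 (head:     ^)
Step 6: in state D at pos 2, read 0 -> (D,0)->write 1,move R,goto B. Now: state=B, head=3, tape[-2..4]=0010110 (head:      ^)
Step 7: in state B at pos 3, read 1 -> (B,1)->write 0,move R,goto D. Now: state=D, head=4, tape[-2..5]=00101000 (head:       ^)
Step 8: in state D at pos 4, read 0 -> (D,0)->write 1,move R,goto B. Now: state=B, head=5, tape[-2..6]=001010100 (head:        ^)
Step 9: in state B at pos 5, read 0 -> (B,0)->write 1,move L,goto A. Now: state=A, head=4, tape[-2..6]=001010110 (head:       ^)
Step 10: in state A at pos 4, read 1 -> (A,1)->write 1,move L,goto A. Now: state=A, head=3, tape[-2..6]=001010110 (head:      ^)
Step 11: in state A at pos 3, read 0 -> (A,0)->write 0,move L,goto C. Now: state=C, head=2, tape[-2..6]=001010110 (head:     ^)
Step 12: in state C at pos 2, read 1 -> (C,1)->write 0,move R,goto D. Now: state=D, head=3, tape[-2..6]=001000110 (head:      ^)
Step 13: in state D at pos 3, read 0 -> (D,0)->write 1,move R,goto B. Now: state=B, head=4, tape[-2..6]=001001110 (head:       ^)
Step 14: in state B at pos 4, read 1 -> (B,1)->write 0,move R,goto D. Now: state=D, head=5, tape[-2..6]=001001010 (head:        ^)
Step 15: in state D at pos 5, read 1 -> (D,1)->write 0,move L,goto C. Now: state=C, head=4, tape[-2..6]=001001000 (head:       ^)
Step 16: in state C at pos 4, read 0 -> (C,0)->write 0,move L,goto H. Now: state=H, head=3, tape[-2..6]=001001000 (head:      ^)
State H reached at step 16; 16 <= 16 -> yes

Answer: yes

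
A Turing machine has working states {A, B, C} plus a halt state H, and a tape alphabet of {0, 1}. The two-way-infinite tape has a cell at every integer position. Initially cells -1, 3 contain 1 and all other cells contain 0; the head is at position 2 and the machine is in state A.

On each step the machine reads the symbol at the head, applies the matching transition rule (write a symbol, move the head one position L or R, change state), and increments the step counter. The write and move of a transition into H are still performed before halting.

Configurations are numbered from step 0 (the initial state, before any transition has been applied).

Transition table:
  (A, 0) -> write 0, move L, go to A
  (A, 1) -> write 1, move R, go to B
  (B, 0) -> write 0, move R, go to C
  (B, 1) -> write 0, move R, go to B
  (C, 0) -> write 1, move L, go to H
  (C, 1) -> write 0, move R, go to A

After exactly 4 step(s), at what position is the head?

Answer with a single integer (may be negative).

Answer: 0

Derivation:
Step 1: in state A at pos 2, read 0 -> (A,0)->write 0,move L,goto A. Now: state=A, head=1, tape[-2..4]=0100010 (head:    ^)
Step 2: in state A at pos 1, read 0 -> (A,0)->write 0,move L,goto A. Now: state=A, head=0, tape[-2..4]=0100010 (head:   ^)
Step 3: in state A at pos 0, read 0 -> (A,0)->write 0,move L,goto A. Now: state=A, head=-1, tape[-2..4]=0100010 (head:  ^)
Step 4: in state A at pos -1, read 1 -> (A,1)->write 1,move R,goto B. Now: state=B, head=0, tape[-2..4]=0100010 (head:   ^)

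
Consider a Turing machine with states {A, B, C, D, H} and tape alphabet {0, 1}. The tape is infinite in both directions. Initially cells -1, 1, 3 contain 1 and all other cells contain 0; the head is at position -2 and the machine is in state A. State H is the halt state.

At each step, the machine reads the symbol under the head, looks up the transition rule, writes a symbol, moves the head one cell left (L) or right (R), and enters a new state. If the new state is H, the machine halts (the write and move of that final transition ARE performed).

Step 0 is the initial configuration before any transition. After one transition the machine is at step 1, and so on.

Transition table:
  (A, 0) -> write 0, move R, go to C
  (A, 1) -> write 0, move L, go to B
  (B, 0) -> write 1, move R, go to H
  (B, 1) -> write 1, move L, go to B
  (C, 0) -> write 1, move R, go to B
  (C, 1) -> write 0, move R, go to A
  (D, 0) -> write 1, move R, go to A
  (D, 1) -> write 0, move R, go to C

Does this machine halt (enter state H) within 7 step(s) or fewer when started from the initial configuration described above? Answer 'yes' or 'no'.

Answer: no

Derivation:
Step 1: in state A at pos -2, read 0 -> (A,0)->write 0,move R,goto C. Now: state=C, head=-1, tape[-3..4]=00101010 (head:   ^)
Step 2: in state C at pos -1, read 1 -> (C,1)->write 0,move R,goto A. Now: state=A, head=0, tape[-3..4]=00001010 (head:    ^)
Step 3: in state A at pos 0, read 0 -> (A,0)->write 0,move R,goto C. Now: state=C, head=1, tape[-3..4]=00001010 (head:     ^)
Step 4: in state C at pos 1, read 1 -> (C,1)->write 0,move R,goto A. Now: state=A, head=2, tape[-3..4]=00000010 (head:      ^)
Step 5: in state A at pos 2, read 0 -> (A,0)->write 0,move R,goto C. Now: state=C, head=3, tape[-3..4]=00000010 (head:       ^)
Step 6: in state C at pos 3, read 1 -> (C,1)->write 0,move R,goto A. Now: state=A, head=4, tape[-3..5]=000000000 (head:        ^)
Step 7: in state A at pos 4, read 0 -> (A,0)->write 0,move R,goto C. Now: state=C, head=5, tape[-3..6]=0000000000 (head:         ^)
After 7 step(s): state = C (not H) -> not halted within 7 -> no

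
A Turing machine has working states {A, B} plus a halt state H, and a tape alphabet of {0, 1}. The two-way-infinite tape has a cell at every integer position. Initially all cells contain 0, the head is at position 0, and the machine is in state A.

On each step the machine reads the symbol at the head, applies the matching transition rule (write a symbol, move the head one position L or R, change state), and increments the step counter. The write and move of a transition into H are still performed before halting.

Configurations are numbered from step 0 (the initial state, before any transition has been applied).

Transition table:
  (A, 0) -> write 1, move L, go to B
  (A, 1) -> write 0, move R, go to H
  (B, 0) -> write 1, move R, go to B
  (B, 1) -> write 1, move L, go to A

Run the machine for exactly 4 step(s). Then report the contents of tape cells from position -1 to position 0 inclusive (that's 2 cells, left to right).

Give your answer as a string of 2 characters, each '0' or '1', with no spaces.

Answer: 01

Derivation:
Step 1: in state A at pos 0, read 0 -> (A,0)->write 1,move L,goto B. Now: state=B, head=-1, tape[-2..1]=0010 (head:  ^)
Step 2: in state B at pos -1, read 0 -> (B,0)->write 1,move R,goto B. Now: state=B, head=0, tape[-2..1]=0110 (head:   ^)
Step 3: in state B at pos 0, read 1 -> (B,1)->write 1,move L,goto A. Now: state=A, head=-1, tape[-2..1]=0110 (head:  ^)
Step 4: in state A at pos -1, read 1 -> (A,1)->write 0,move R,goto H. Now: state=H, head=0, tape[-2..1]=0010 (head:   ^)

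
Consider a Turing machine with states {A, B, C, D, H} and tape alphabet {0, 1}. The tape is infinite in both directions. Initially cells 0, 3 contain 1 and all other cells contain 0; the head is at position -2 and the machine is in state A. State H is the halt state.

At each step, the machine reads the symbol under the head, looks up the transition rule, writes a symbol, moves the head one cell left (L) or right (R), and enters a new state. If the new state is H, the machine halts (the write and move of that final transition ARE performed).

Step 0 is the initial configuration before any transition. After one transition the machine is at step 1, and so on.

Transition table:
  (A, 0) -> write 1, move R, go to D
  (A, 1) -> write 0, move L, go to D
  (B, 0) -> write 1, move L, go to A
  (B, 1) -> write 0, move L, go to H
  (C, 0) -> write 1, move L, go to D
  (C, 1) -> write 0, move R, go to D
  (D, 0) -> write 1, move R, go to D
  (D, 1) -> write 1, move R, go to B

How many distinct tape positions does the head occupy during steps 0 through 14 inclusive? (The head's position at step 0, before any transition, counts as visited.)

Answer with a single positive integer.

Step 1: in state A at pos -2, read 0 -> (A,0)->write 1,move R,goto D. Now: state=D, head=-1, tape[-3..4]=01010010 (head:   ^)
Step 2: in state D at pos -1, read 0 -> (D,0)->write 1,move R,goto D. Now: state=D, head=0, tape[-3..4]=01110010 (head:    ^)
Step 3: in state D at pos 0, read 1 -> (D,1)->write 1,move R,goto B. Now: state=B, head=1, tape[-3..4]=01110010 (head:     ^)
Step 4: in state B at pos 1, read 0 -> (B,0)->write 1,move L,goto A. Now: state=A, head=0, tape[-3..4]=01111010 (head:    ^)
Step 5: in state A at pos 0, read 1 -> (A,1)->write 0,move L,goto D. Now: state=D, head=-1, tape[-3..4]=01101010 (head:   ^)
Step 6: in state D at pos -1, read 1 -> (D,1)->write 1,move R,goto B. Now: state=B, head=0, tape[-3..4]=01101010 (head:    ^)
Step 7: in state B at pos 0, read 0 -> (B,0)->write 1,move L,goto A. Now: state=A, head=-1, tape[-3..4]=01111010 (head:   ^)
Step 8: in state A at pos -1, read 1 -> (A,1)->write 0,move L,goto D. Now: state=D, head=-2, tape[-3..4]=01011010 (head:  ^)
Step 9: in state D at pos -2, read 1 -> (D,1)->write 1,move R,goto B. Now: state=B, head=-1, tape[-3..4]=01011010 (head:   ^)
Step 10: in state B at pos -1, read 0 -> (B,0)->write 1,move L,goto A. Now: state=A, head=-2, tape[-3..4]=01111010 (head:  ^)
Step 11: in state A at pos -2, read 1 -> (A,1)->write 0,move L,goto D. Now: state=D, head=-3, tape[-4..4]=000111010 (head:  ^)
Step 12: in state D at pos -3, read 0 -> (D,0)->write 1,move R,goto D. Now: state=D, head=-2, tape[-4..4]=010111010 (head:   ^)
Step 13: in state D at pos -2, read 0 -> (D,0)->write 1,move R,goto D. Now: state=D, head=-1, tape[-4..4]=011111010 (head:    ^)
Step 14: in state D at pos -1, read 1 -> (D,1)->write 1,move R,goto B. Now: state=B, head=0, tape[-4..4]=011111010 (head:     ^)
Head positions at steps 0..14: starting at -2, distinct positions visited = {-3, -2, -1, 0, 1} -> 5 position(s)

Answer: 5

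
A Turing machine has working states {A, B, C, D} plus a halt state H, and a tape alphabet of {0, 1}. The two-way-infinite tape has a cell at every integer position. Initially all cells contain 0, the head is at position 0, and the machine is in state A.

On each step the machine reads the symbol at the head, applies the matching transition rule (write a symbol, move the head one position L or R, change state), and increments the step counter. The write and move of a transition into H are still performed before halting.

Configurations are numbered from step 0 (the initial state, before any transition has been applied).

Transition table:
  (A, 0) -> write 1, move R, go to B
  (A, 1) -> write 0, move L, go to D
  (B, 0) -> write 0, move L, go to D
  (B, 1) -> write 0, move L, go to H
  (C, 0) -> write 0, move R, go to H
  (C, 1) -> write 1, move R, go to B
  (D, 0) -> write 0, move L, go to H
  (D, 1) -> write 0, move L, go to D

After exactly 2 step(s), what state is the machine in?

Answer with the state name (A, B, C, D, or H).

Answer: D

Derivation:
Step 1: in state A at pos 0, read 0 -> (A,0)->write 1,move R,goto B. Now: state=B, head=1, tape[-1..2]=0100 (head:   ^)
Step 2: in state B at pos 1, read 0 -> (B,0)->write 0,move L,goto D. Now: state=D, head=0, tape[-1..2]=0100 (head:  ^)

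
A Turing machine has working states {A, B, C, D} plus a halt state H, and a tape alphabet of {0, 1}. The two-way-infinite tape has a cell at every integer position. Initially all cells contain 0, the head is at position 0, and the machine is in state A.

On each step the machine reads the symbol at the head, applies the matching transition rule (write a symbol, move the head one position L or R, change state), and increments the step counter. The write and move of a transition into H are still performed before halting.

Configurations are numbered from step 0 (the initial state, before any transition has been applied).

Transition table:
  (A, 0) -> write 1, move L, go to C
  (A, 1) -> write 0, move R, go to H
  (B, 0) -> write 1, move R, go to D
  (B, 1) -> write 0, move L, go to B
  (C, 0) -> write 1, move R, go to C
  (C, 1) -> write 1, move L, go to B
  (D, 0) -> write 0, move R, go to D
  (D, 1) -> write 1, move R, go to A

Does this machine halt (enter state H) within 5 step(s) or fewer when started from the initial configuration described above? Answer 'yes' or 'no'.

Answer: no

Derivation:
Step 1: in state A at pos 0, read 0 -> (A,0)->write 1,move L,goto C. Now: state=C, head=-1, tape[-2..1]=0010 (head:  ^)
Step 2: in state C at pos -1, read 0 -> (C,0)->write 1,move R,goto C. Now: state=C, head=0, tape[-2..1]=0110 (head:   ^)
Step 3: in state C at pos 0, read 1 -> (C,1)->write 1,move L,goto B. Now: state=B, head=-1, tape[-2..1]=0110 (head:  ^)
Step 4: in state B at pos -1, read 1 -> (B,1)->write 0,move L,goto B. Now: state=B, head=-2, tape[-3..1]=00010 (head:  ^)
Step 5: in state B at pos -2, read 0 -> (B,0)->write 1,move R,goto D. Now: state=D, head=-1, tape[-3..1]=01010 (head:   ^)
After 5 step(s): state = D (not H) -> not halted within 5 -> no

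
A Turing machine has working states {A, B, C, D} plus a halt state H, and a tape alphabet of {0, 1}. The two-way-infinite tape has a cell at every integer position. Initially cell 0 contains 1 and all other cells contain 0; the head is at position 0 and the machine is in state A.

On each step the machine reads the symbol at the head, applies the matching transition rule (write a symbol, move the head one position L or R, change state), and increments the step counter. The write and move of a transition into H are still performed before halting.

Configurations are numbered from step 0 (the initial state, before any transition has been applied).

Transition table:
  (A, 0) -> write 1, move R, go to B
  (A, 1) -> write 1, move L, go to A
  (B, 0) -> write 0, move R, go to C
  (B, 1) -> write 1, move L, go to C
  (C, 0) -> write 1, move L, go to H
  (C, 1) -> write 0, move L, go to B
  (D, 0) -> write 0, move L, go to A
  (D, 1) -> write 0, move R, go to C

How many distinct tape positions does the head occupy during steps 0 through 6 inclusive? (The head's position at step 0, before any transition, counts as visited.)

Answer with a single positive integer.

Step 1: in state A at pos 0, read 1 -> (A,1)->write 1,move L,goto A. Now: state=A, head=-1, tape[-2..1]=0010 (head:  ^)
Step 2: in state A at pos -1, read 0 -> (A,0)->write 1,move R,goto B. Now: state=B, head=0, tape[-2..1]=0110 (head:   ^)
Step 3: in state B at pos 0, read 1 -> (B,1)->write 1,move L,goto C. Now: state=C, head=-1, tape[-2..1]=0110 (head:  ^)
Step 4: in state C at pos -1, read 1 -> (C,1)->write 0,move L,goto B. Now: state=B, head=-2, tape[-3..1]=00010 (head:  ^)
Step 5: in state B at pos -2, read 0 -> (B,0)->write 0,move R,goto C. Now: state=C, head=-1, tape[-3..1]=00010 (head:   ^)
Step 6: in state C at pos -1, read 0 -> (C,0)->write 1,move L,goto H. Now: state=H, head=-2, tape[-3..1]=00110 (head:  ^)
Head positions at steps 0..6: starting at 0, distinct positions visited = {-2, -1, 0} -> 3 position(s)

Answer: 3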